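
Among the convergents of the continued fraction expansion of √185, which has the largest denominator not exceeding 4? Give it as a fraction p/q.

√185 = [13; 1, 1, 1, 1, 26, …] (period length 5).
Convergents:
  p_0/q_0 = 13/1
  p_1/q_1 = 14/1
  p_2/q_2 = 27/2
  p_3/q_3 = 41/3
  p_4/q_4 = 68/5
q_3 = 3 ≤ 4 < 5 = q_4, so the answer is 41/3.

41/3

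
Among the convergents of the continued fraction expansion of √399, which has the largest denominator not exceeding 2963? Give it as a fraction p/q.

√399 = [19; 1, 38, …] (period length 2).
Convergents:
  p_0/q_0 = 19/1
  p_1/q_1 = 20/1
  p_2/q_2 = 779/39
  p_3/q_3 = 799/40
  p_4/q_4 = 31141/1559
  p_5/q_5 = 31940/1599
  p_6/q_6 = 1244861/62321
q_5 = 1599 ≤ 2963 < 62321 = q_6, so the answer is 31940/1599.

31940/1599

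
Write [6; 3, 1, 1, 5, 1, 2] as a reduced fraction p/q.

823/131

Fold from the inside: start with 2/1.
  1 + 1/2 = 3/2
  5 + 2/3 = 17/3
  1 + 3/17 = 20/17
  1 + 17/20 = 37/20
  3 + 20/37 = 131/37
  6 + 37/131 = 823/131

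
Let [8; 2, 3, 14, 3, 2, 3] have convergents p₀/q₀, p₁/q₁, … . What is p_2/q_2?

59/7

Using pₖ = aₖpₖ₋₁ + pₖ₋₂, qₖ = aₖqₖ₋₁ + qₖ₋₂ (with p₋₁=1, p₋₂=0, q₋₁=0, q₋₂=1):
  k=0: a=8, p=8, q=1
  k=1: a=2, p=17, q=2
  k=2: a=3, p=59, q=7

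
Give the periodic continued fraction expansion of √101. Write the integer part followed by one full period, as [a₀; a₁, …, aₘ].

a₀ = ⌊√101⌋ = 10.
With m₀=0, d₀=1 and mₖ₊₁ = dₖaₖ − mₖ, dₖ₊₁ = (n − mₖ₊₁²)/dₖ, aₖ₊₁ = ⌊(a₀+mₖ₊₁)/dₖ₊₁⌋:
  k=1: m=10, d=1, a=20
d=1 and a=2a₀=20 at k=1, so the next step gives (m, d) = (10, 1) again — its k=1 value — and the period has length 1.

[10; 20]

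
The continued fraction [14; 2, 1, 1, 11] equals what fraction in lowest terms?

Using pₖ = aₖpₖ₋₁ + pₖ₋₂ and qₖ = aₖqₖ₋₁ + qₖ₋₂:
  k=0: a=14, p=14, q=1
  k=1: a=2, p=29, q=2
  k=2: a=1, p=43, q=3
  k=3: a=1, p=72, q=5
  k=4: a=11, p=835, q=58

835/58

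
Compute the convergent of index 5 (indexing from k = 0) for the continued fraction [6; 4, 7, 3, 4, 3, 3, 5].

Using pₖ = aₖpₖ₋₁ + pₖ₋₂, qₖ = aₖqₖ₋₁ + qₖ₋₂ (with p₋₁=1, p₋₂=0, q₋₁=0, q₋₂=1):
  k=0: a=6, p=6, q=1
  k=1: a=4, p=25, q=4
  k=2: a=7, p=181, q=29
  k=3: a=3, p=568, q=91
  k=4: a=4, p=2453, q=393
  k=5: a=3, p=7927, q=1270

7927/1270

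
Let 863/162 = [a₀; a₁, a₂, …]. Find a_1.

863 = 5·162 + 53   →  a_0 = 5
162 = 3·53 + 3   →  a_1 = 3

3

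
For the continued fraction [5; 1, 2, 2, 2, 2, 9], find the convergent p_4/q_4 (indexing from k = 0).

97/17

Using pₖ = aₖpₖ₋₁ + pₖ₋₂, qₖ = aₖqₖ₋₁ + qₖ₋₂ (with p₋₁=1, p₋₂=0, q₋₁=0, q₋₂=1):
  k=0: a=5, p=5, q=1
  k=1: a=1, p=6, q=1
  k=2: a=2, p=17, q=3
  k=3: a=2, p=40, q=7
  k=4: a=2, p=97, q=17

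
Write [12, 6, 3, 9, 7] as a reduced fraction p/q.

15295/1258

Using pₖ = aₖpₖ₋₁ + pₖ₋₂ and qₖ = aₖqₖ₋₁ + qₖ₋₂:
  k=0: a=12, p=12, q=1
  k=1: a=6, p=73, q=6
  k=2: a=3, p=231, q=19
  k=3: a=9, p=2152, q=177
  k=4: a=7, p=15295, q=1258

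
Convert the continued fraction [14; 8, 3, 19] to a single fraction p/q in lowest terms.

Using pₖ = aₖpₖ₋₁ + pₖ₋₂ and qₖ = aₖqₖ₋₁ + qₖ₋₂:
  k=0: a=14, p=14, q=1
  k=1: a=8, p=113, q=8
  k=2: a=3, p=353, q=25
  k=3: a=19, p=6820, q=483

6820/483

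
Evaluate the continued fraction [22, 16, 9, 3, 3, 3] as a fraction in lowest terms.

109097/4945

Fold from the inside: start with 3/1.
  3 + 1/3 = 10/3
  3 + 3/10 = 33/10
  9 + 10/33 = 307/33
  16 + 33/307 = 4945/307
  22 + 307/4945 = 109097/4945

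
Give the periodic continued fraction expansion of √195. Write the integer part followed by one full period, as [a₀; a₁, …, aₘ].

a₀ = ⌊√195⌋ = 13.

[13; 1, 26]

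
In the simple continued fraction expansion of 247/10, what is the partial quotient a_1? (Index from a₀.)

1

247 = 24·10 + 7   →  a_0 = 24
10 = 1·7 + 3   →  a_1 = 1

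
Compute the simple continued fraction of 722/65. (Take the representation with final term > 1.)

[11; 9, 3, 2]

722 = 11*65 + 7
65 = 9*7 + 2
7 = 3*2 + 1
2 = 2*1 + 0  (stop)
So 722/65 = [11; 9, 3, 2].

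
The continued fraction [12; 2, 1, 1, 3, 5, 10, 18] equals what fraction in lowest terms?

Using pₖ = aₖpₖ₋₁ + pₖ₋₂ and qₖ = aₖqₖ₋₁ + qₖ₋₂:
  k=0: a=12, p=12, q=1
  k=1: a=2, p=25, q=2
  k=2: a=1, p=37, q=3
  k=3: a=1, p=62, q=5
  k=4: a=3, p=223, q=18
  k=5: a=5, p=1177, q=95
  k=6: a=10, p=11993, q=968
  k=7: a=18, p=217051, q=17519

217051/17519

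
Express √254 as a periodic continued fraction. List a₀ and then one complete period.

[15; 1, 14, 1, 30]

a₀ = ⌊√254⌋ = 15.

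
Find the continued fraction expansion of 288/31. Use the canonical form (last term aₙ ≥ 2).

[9; 3, 2, 4]

288 = 9×31 + 9
31 = 3×9 + 4
9 = 2×4 + 1
4 = 4×1 + 0  (stop)
So 288/31 = [9; 3, 2, 4].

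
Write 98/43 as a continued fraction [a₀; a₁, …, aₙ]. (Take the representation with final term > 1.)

[2; 3, 1, 1, 2, 2]

98 = 2*43 + 12
43 = 3*12 + 7
12 = 1*7 + 5
7 = 1*5 + 2
5 = 2*2 + 1
2 = 2*1 + 0  (stop)
So 98/43 = [2; 3, 1, 1, 2, 2].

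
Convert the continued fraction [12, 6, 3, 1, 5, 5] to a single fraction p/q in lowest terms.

Fold from the inside: start with 5/1.
  5 + 1/5 = 26/5
  1 + 5/26 = 31/26
  3 + 26/31 = 119/31
  6 + 31/119 = 745/119
  12 + 119/745 = 9059/745

9059/745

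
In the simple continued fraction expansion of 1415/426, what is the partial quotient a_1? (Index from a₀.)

1415 = 3·426 + 137   →  a_0 = 3
426 = 3·137 + 15   →  a_1 = 3

3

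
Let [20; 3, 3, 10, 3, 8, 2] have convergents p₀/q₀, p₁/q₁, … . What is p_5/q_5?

53899/2655

Using pₖ = aₖpₖ₋₁ + pₖ₋₂, qₖ = aₖqₖ₋₁ + qₖ₋₂ (with p₋₁=1, p₋₂=0, q₋₁=0, q₋₂=1):
  k=0: a=20, p=20, q=1
  k=1: a=3, p=61, q=3
  k=2: a=3, p=203, q=10
  k=3: a=10, p=2091, q=103
  k=4: a=3, p=6476, q=319
  k=5: a=8, p=53899, q=2655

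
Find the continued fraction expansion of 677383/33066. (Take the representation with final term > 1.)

[20; 2, 17, 11, 3, 13, 2]

677383 = 20·33066 + 16063
33066 = 2·16063 + 940
16063 = 17·940 + 83
940 = 11·83 + 27
83 = 3·27 + 2
27 = 13·2 + 1
2 = 2·1 + 0  (stop)
So 677383/33066 = [20; 2, 17, 11, 3, 13, 2].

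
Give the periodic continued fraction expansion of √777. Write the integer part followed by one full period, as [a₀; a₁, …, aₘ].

a₀ = ⌊√777⌋ = 27.
With m₀=0, d₀=1 and mₖ₊₁ = dₖaₖ − mₖ, dₖ₊₁ = (n − mₖ₊₁²)/dₖ, aₖ₊₁ = ⌊(a₀+mₖ₊₁)/dₖ₊₁⌋:
  k=1: m=27, d=48, a=1
  k=2: m=21, d=7, a=6
  k=3: m=21, d=48, a=1
  k=4: m=27, d=1, a=54
d=1 and a=2a₀=54 at k=4, so the next step gives (m, d) = (27, 48) again — its k=1 value — and the period has length 4.

[27; 1, 6, 1, 54]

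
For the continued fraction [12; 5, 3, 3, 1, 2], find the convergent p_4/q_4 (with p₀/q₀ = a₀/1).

841/69

Using pₖ = aₖpₖ₋₁ + pₖ₋₂, qₖ = aₖqₖ₋₁ + qₖ₋₂ (with p₋₁=1, p₋₂=0, q₋₁=0, q₋₂=1):
  k=0: a=12, p=12, q=1
  k=1: a=5, p=61, q=5
  k=2: a=3, p=195, q=16
  k=3: a=3, p=646, q=53
  k=4: a=1, p=841, q=69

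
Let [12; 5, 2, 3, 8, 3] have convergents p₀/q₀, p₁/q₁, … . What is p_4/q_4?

Using pₖ = aₖpₖ₋₁ + pₖ₋₂, qₖ = aₖqₖ₋₁ + qₖ₋₂ (with p₋₁=1, p₋₂=0, q₋₁=0, q₋₂=1):
  k=0: a=12, p=12, q=1
  k=1: a=5, p=61, q=5
  k=2: a=2, p=134, q=11
  k=3: a=3, p=463, q=38
  k=4: a=8, p=3838, q=315

3838/315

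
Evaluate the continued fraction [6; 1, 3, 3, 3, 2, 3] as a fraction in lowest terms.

Fold from the inside: start with 3/1.
  2 + 1/3 = 7/3
  3 + 3/7 = 24/7
  3 + 7/24 = 79/24
  3 + 24/79 = 261/79
  1 + 79/261 = 340/261
  6 + 261/340 = 2301/340

2301/340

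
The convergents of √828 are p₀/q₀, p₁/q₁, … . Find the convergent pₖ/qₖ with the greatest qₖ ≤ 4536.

√828 = [28; 1, 3, 2, 3, 1, 56, …] (period length 6).
Convergents:
  p_0/q_0 = 28/1
  p_1/q_1 = 29/1
  p_2/q_2 = 115/4
  p_3/q_3 = 259/9
  p_4/q_4 = 892/31
  p_5/q_5 = 1151/40
  p_6/q_6 = 65348/2271
  p_7/q_7 = 66499/2311
  p_8/q_8 = 264845/9204
q_7 = 2311 ≤ 4536 < 9204 = q_8, so the answer is 66499/2311.

66499/2311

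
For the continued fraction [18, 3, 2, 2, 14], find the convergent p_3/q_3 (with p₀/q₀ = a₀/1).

Using pₖ = aₖpₖ₋₁ + pₖ₋₂, qₖ = aₖqₖ₋₁ + qₖ₋₂ (with p₋₁=1, p₋₂=0, q₋₁=0, q₋₂=1):
  k=0: a=18, p=18, q=1
  k=1: a=3, p=55, q=3
  k=2: a=2, p=128, q=7
  k=3: a=2, p=311, q=17

311/17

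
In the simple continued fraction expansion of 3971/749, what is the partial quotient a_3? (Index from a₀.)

5

3971 = 5·749 + 226   →  a_0 = 5
749 = 3·226 + 71   →  a_1 = 3
226 = 3·71 + 13   →  a_2 = 3
71 = 5·13 + 6   →  a_3 = 5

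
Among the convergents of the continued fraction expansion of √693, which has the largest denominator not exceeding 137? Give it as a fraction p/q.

1053/40

√693 = [26; 3, 12, 1, 4, 1, 12, 3, 52, …] (period length 8).
Convergents:
  p_0/q_0 = 26/1
  p_1/q_1 = 79/3
  p_2/q_2 = 974/37
  p_3/q_3 = 1053/40
  p_4/q_4 = 5186/197
q_3 = 40 ≤ 137 < 197 = q_4, so the answer is 1053/40.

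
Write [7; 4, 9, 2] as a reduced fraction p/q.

565/78

Fold from the inside: start with 2/1.
  9 + 1/2 = 19/2
  4 + 2/19 = 78/19
  7 + 19/78 = 565/78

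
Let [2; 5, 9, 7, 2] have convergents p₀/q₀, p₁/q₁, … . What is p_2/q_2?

101/46

Using pₖ = aₖpₖ₋₁ + pₖ₋₂, qₖ = aₖqₖ₋₁ + qₖ₋₂ (with p₋₁=1, p₋₂=0, q₋₁=0, q₋₂=1):
  k=0: a=2, p=2, q=1
  k=1: a=5, p=11, q=5
  k=2: a=9, p=101, q=46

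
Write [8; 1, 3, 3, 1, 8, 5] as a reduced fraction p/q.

Fold from the inside: start with 5/1.
  8 + 1/5 = 41/5
  1 + 5/41 = 46/41
  3 + 41/46 = 179/46
  3 + 46/179 = 583/179
  1 + 179/583 = 762/583
  8 + 583/762 = 6679/762

6679/762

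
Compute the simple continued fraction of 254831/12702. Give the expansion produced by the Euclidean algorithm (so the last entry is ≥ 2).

[20; 16, 17, 5, 9]

254831 = 20·12702 + 791
12702 = 16·791 + 46
791 = 17·46 + 9
46 = 5·9 + 1
9 = 9·1 + 0  (stop)
So 254831/12702 = [20; 16, 17, 5, 9].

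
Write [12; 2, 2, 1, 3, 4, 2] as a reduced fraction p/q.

3081/248

Fold from the inside: start with 2/1.
  4 + 1/2 = 9/2
  3 + 2/9 = 29/9
  1 + 9/29 = 38/29
  2 + 29/38 = 105/38
  2 + 38/105 = 248/105
  12 + 105/248 = 3081/248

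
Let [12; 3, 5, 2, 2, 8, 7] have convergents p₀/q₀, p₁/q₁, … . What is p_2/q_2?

Using pₖ = aₖpₖ₋₁ + pₖ₋₂, qₖ = aₖqₖ₋₁ + qₖ₋₂ (with p₋₁=1, p₋₂=0, q₋₁=0, q₋₂=1):
  k=0: a=12, p=12, q=1
  k=1: a=3, p=37, q=3
  k=2: a=5, p=197, q=16

197/16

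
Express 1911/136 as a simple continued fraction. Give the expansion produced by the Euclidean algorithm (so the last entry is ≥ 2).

[14; 19, 2, 3]

1911 = 14*136 + 7
136 = 19*7 + 3
7 = 2*3 + 1
3 = 3*1 + 0  (stop)
So 1911/136 = [14; 19, 2, 3].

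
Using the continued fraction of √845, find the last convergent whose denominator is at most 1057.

√845 = [29; 14, 1, 1, 14, 58, …] (period length 5).
Convergents:
  p_0/q_0 = 29/1
  p_1/q_1 = 407/14
  p_2/q_2 = 436/15
  p_3/q_3 = 843/29
  p_4/q_4 = 12238/421
  p_5/q_5 = 710647/24447
q_4 = 421 ≤ 1057 < 24447 = q_5, so the answer is 12238/421.

12238/421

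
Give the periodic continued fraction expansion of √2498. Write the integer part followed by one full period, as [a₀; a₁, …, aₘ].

[49; 1, 48, 1, 98]

a₀ = ⌊√2498⌋ = 49.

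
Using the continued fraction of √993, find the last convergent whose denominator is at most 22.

63/2

√993 = [31; 1, 1, 20, 1, 1, 62, …] (period length 6).
Convergents:
  p_0/q_0 = 31/1
  p_1/q_1 = 32/1
  p_2/q_2 = 63/2
  p_3/q_3 = 1292/41
q_2 = 2 ≤ 22 < 41 = q_3, so the answer is 63/2.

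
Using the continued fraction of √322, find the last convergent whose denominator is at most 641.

√322 = [17; 1, 16, 1, 34, …] (period length 4).
Convergents:
  p_0/q_0 = 17/1
  p_1/q_1 = 18/1
  p_2/q_2 = 305/17
  p_3/q_3 = 323/18
  p_4/q_4 = 11287/629
  p_5/q_5 = 11610/647
q_4 = 629 ≤ 641 < 647 = q_5, so the answer is 11287/629.

11287/629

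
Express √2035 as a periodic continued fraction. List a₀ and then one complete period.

a₀ = ⌊√2035⌋ = 45.
With m₀=0, d₀=1 and mₖ₊₁ = dₖaₖ − mₖ, dₖ₊₁ = (n − mₖ₊₁²)/dₖ, aₖ₊₁ = ⌊(a₀+mₖ₊₁)/dₖ₊₁⌋:
  k=1: m=45, d=10, a=9
  k=2: m=45, d=1, a=90
d=1 and a=2a₀=90 at k=2, so the next step gives (m, d) = (45, 10) again — its k=1 value — and the period has length 2.

[45; 9, 90]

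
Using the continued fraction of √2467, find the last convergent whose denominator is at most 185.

7351/148

√2467 = [49; 1, 2, 49, 2, 1, 98, …] (period length 6).
Convergents:
  p_0/q_0 = 49/1
  p_1/q_1 = 50/1
  p_2/q_2 = 149/3
  p_3/q_3 = 7351/148
  p_4/q_4 = 14851/299
q_3 = 148 ≤ 185 < 299 = q_4, so the answer is 7351/148.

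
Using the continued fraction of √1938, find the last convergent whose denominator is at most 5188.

√1938 = [44; 44, 88, …] (period length 2).
Convergents:
  p_0/q_0 = 44/1
  p_1/q_1 = 1937/44
  p_2/q_2 = 170500/3873
  p_3/q_3 = 7503937/170456
q_2 = 3873 ≤ 5188 < 170456 = q_3, so the answer is 170500/3873.

170500/3873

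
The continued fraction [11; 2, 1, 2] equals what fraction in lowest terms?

91/8

Using pₖ = aₖpₖ₋₁ + pₖ₋₂ and qₖ = aₖqₖ₋₁ + qₖ₋₂:
  k=0: a=11, p=11, q=1
  k=1: a=2, p=23, q=2
  k=2: a=1, p=34, q=3
  k=3: a=2, p=91, q=8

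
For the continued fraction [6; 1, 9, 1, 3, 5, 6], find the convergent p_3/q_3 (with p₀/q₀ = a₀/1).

Using pₖ = aₖpₖ₋₁ + pₖ₋₂, qₖ = aₖqₖ₋₁ + qₖ₋₂ (with p₋₁=1, p₋₂=0, q₋₁=0, q₋₂=1):
  k=0: a=6, p=6, q=1
  k=1: a=1, p=7, q=1
  k=2: a=9, p=69, q=10
  k=3: a=1, p=76, q=11

76/11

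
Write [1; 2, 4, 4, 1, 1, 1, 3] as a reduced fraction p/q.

Fold from the inside: start with 3/1.
  1 + 1/3 = 4/3
  1 + 3/4 = 7/4
  1 + 4/7 = 11/7
  4 + 7/11 = 51/11
  4 + 11/51 = 215/51
  2 + 51/215 = 481/215
  1 + 215/481 = 696/481

696/481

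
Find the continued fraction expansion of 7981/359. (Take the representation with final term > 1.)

[22; 4, 3, 13, 2]

7981 = 22·359 + 83
359 = 4·83 + 27
83 = 3·27 + 2
27 = 13·2 + 1
2 = 2·1 + 0  (stop)
So 7981/359 = [22; 4, 3, 13, 2].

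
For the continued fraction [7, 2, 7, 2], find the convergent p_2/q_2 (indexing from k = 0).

Using pₖ = aₖpₖ₋₁ + pₖ₋₂, qₖ = aₖqₖ₋₁ + qₖ₋₂ (with p₋₁=1, p₋₂=0, q₋₁=0, q₋₂=1):
  k=0: a=7, p=7, q=1
  k=1: a=2, p=15, q=2
  k=2: a=7, p=112, q=15

112/15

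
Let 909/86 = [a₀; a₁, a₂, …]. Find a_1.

909 = 10·86 + 49   →  a_0 = 10
86 = 1·49 + 37   →  a_1 = 1

1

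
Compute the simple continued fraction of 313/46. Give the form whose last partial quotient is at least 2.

313 = 6×46 + 37
46 = 1×37 + 9
37 = 4×9 + 1
9 = 9×1 + 0  (stop)
So 313/46 = [6; 1, 4, 9].

[6; 1, 4, 9]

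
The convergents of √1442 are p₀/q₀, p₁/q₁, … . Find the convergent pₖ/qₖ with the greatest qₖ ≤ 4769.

109630/2887

√1442 = [37; 1, 36, 1, 74, …] (period length 4).
Convergents:
  p_0/q_0 = 37/1
  p_1/q_1 = 38/1
  p_2/q_2 = 1405/37
  p_3/q_3 = 1443/38
  p_4/q_4 = 108187/2849
  p_5/q_5 = 109630/2887
  p_6/q_6 = 4054867/106781
q_5 = 2887 ≤ 4769 < 106781 = q_6, so the answer is 109630/2887.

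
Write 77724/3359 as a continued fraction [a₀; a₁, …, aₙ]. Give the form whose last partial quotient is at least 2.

77724 = 23·3359 + 467
3359 = 7·467 + 90
467 = 5·90 + 17
90 = 5·17 + 5
17 = 3·5 + 2
5 = 2·2 + 1
2 = 2·1 + 0  (stop)
So 77724/3359 = [23; 7, 5, 5, 3, 2, 2].

[23; 7, 5, 5, 3, 2, 2]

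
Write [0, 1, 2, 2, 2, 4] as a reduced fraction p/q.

Fold from the inside: start with 4/1.
  2 + 1/4 = 9/4
  2 + 4/9 = 22/9
  2 + 9/22 = 53/22
  1 + 22/53 = 75/53
  0 + 53/75 = 53/75

53/75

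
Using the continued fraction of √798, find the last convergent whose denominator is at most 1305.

√798 = [28; 4, 56, …] (period length 2).
Convergents:
  p_0/q_0 = 28/1
  p_1/q_1 = 113/4
  p_2/q_2 = 6356/225
  p_3/q_3 = 25537/904
  p_4/q_4 = 1436428/50849
q_3 = 904 ≤ 1305 < 50849 = q_4, so the answer is 25537/904.

25537/904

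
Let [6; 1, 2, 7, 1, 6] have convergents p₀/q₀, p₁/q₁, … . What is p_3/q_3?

147/22

Using pₖ = aₖpₖ₋₁ + pₖ₋₂, qₖ = aₖqₖ₋₁ + qₖ₋₂ (with p₋₁=1, p₋₂=0, q₋₁=0, q₋₂=1):
  k=0: a=6, p=6, q=1
  k=1: a=1, p=7, q=1
  k=2: a=2, p=20, q=3
  k=3: a=7, p=147, q=22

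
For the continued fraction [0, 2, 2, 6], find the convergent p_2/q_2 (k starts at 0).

Using pₖ = aₖpₖ₋₁ + pₖ₋₂, qₖ = aₖqₖ₋₁ + qₖ₋₂ (with p₋₁=1, p₋₂=0, q₋₁=0, q₋₂=1):
  k=0: a=0, p=0, q=1
  k=1: a=2, p=1, q=2
  k=2: a=2, p=2, q=5

2/5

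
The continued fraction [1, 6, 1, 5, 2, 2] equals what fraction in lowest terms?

Using pₖ = aₖpₖ₋₁ + pₖ₋₂ and qₖ = aₖqₖ₋₁ + qₖ₋₂:
  k=0: a=1, p=1, q=1
  k=1: a=6, p=7, q=6
  k=2: a=1, p=8, q=7
  k=3: a=5, p=47, q=41
  k=4: a=2, p=102, q=89
  k=5: a=2, p=251, q=219

251/219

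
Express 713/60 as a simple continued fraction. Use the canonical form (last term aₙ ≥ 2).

713 = 11×60 + 53
60 = 1×53 + 7
53 = 7×7 + 4
7 = 1×4 + 3
4 = 1×3 + 1
3 = 3×1 + 0  (stop)
So 713/60 = [11; 1, 7, 1, 1, 3].

[11; 1, 7, 1, 1, 3]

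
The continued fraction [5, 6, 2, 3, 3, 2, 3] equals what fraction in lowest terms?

6037/1171

Using pₖ = aₖpₖ₋₁ + pₖ₋₂ and qₖ = aₖqₖ₋₁ + qₖ₋₂:
  k=0: a=5, p=5, q=1
  k=1: a=6, p=31, q=6
  k=2: a=2, p=67, q=13
  k=3: a=3, p=232, q=45
  k=4: a=3, p=763, q=148
  k=5: a=2, p=1758, q=341
  k=6: a=3, p=6037, q=1171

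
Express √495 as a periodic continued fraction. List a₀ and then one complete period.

[22; 4, 44]

a₀ = ⌊√495⌋ = 22.
With m₀=0, d₀=1 and mₖ₊₁ = dₖaₖ − mₖ, dₖ₊₁ = (n − mₖ₊₁²)/dₖ, aₖ₊₁ = ⌊(a₀+mₖ₊₁)/dₖ₊₁⌋:
  k=1: m=22, d=11, a=4
  k=2: m=22, d=1, a=44
d=1 and a=2a₀=44 at k=2, so the next step gives (m, d) = (22, 11) again — its k=1 value — and the period has length 2.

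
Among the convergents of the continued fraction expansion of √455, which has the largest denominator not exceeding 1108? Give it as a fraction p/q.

8191/384

√455 = [21; 3, 42, …] (period length 2).
Convergents:
  p_0/q_0 = 21/1
  p_1/q_1 = 64/3
  p_2/q_2 = 2709/127
  p_3/q_3 = 8191/384
  p_4/q_4 = 346731/16255
q_3 = 384 ≤ 1108 < 16255 = q_4, so the answer is 8191/384.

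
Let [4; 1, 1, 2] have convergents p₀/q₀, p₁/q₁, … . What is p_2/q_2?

9/2

Using pₖ = aₖpₖ₋₁ + pₖ₋₂, qₖ = aₖqₖ₋₁ + qₖ₋₂ (with p₋₁=1, p₋₂=0, q₋₁=0, q₋₂=1):
  k=0: a=4, p=4, q=1
  k=1: a=1, p=5, q=1
  k=2: a=1, p=9, q=2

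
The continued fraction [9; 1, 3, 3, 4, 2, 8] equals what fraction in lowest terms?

Using pₖ = aₖpₖ₋₁ + pₖ₋₂ and qₖ = aₖqₖ₋₁ + qₖ₋₂:
  k=0: a=9, p=9, q=1
  k=1: a=1, p=10, q=1
  k=2: a=3, p=39, q=4
  k=3: a=3, p=127, q=13
  k=4: a=4, p=547, q=56
  k=5: a=2, p=1221, q=125
  k=6: a=8, p=10315, q=1056

10315/1056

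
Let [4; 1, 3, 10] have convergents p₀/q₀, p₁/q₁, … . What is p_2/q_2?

19/4

Using pₖ = aₖpₖ₋₁ + pₖ₋₂, qₖ = aₖqₖ₋₁ + qₖ₋₂ (with p₋₁=1, p₋₂=0, q₋₁=0, q₋₂=1):
  k=0: a=4, p=4, q=1
  k=1: a=1, p=5, q=1
  k=2: a=3, p=19, q=4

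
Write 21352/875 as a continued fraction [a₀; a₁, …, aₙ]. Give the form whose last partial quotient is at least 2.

[24; 2, 2, 17, 10]

21352 = 24*875 + 352
875 = 2*352 + 171
352 = 2*171 + 10
171 = 17*10 + 1
10 = 10*1 + 0  (stop)
So 21352/875 = [24; 2, 2, 17, 10].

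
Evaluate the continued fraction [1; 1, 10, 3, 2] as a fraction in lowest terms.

151/79

Fold from the inside: start with 2/1.
  3 + 1/2 = 7/2
  10 + 2/7 = 72/7
  1 + 7/72 = 79/72
  1 + 72/79 = 151/79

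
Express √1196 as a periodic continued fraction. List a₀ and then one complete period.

a₀ = ⌊√1196⌋ = 34.
With m₀=0, d₀=1 and mₖ₊₁ = dₖaₖ − mₖ, dₖ₊₁ = (n − mₖ₊₁²)/dₖ, aₖ₊₁ = ⌊(a₀+mₖ₊₁)/dₖ₊₁⌋:
  k=1: m=34, d=40, a=1
  k=2: m=6, d=29, a=1
  k=3: m=23, d=23, a=2
  k=4: m=23, d=29, a=1
  k=5: m=6, d=40, a=1
  k=6: m=34, d=1, a=68
d=1 and a=2a₀=68 at k=6, so the next step gives (m, d) = (34, 40) again — its k=1 value — and the period has length 6.

[34; 1, 1, 2, 1, 1, 68]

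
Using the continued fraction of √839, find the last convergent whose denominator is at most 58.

840/29

√839 = [28; 1, 27, 1, 56, …] (period length 4).
Convergents:
  p_0/q_0 = 28/1
  p_1/q_1 = 29/1
  p_2/q_2 = 811/28
  p_3/q_3 = 840/29
  p_4/q_4 = 47851/1652
q_3 = 29 ≤ 58 < 1652 = q_4, so the answer is 840/29.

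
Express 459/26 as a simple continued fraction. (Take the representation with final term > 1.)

459 = 17·26 + 17
26 = 1·17 + 9
17 = 1·9 + 8
9 = 1·8 + 1
8 = 8·1 + 0  (stop)
So 459/26 = [17; 1, 1, 1, 8].

[17; 1, 1, 1, 8]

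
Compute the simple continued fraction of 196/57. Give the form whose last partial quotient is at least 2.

[3; 2, 3, 1, 1, 3]

196 = 3×57 + 25
57 = 2×25 + 7
25 = 3×7 + 4
7 = 1×4 + 3
4 = 1×3 + 1
3 = 3×1 + 0  (stop)
So 196/57 = [3; 2, 3, 1, 1, 3].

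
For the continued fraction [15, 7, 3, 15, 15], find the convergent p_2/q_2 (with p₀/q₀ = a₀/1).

Using pₖ = aₖpₖ₋₁ + pₖ₋₂, qₖ = aₖqₖ₋₁ + qₖ₋₂ (with p₋₁=1, p₋₂=0, q₋₁=0, q₋₂=1):
  k=0: a=15, p=15, q=1
  k=1: a=7, p=106, q=7
  k=2: a=3, p=333, q=22

333/22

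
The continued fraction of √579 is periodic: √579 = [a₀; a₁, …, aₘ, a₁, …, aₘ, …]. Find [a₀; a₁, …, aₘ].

a₀ = ⌊√579⌋ = 24.
With m₀=0, d₀=1 and mₖ₊₁ = dₖaₖ − mₖ, dₖ₊₁ = (n − mₖ₊₁²)/dₖ, aₖ₊₁ = ⌊(a₀+mₖ₊₁)/dₖ₊₁⌋:
  k=1: m=24, d=3, a=16
  k=2: m=24, d=1, a=48
d=1 and a=2a₀=48 at k=2, so the next step gives (m, d) = (24, 3) again — its k=1 value — and the period has length 2.

[24; 16, 48]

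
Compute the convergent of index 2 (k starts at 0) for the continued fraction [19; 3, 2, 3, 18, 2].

135/7

Using pₖ = aₖpₖ₋₁ + pₖ₋₂, qₖ = aₖqₖ₋₁ + qₖ₋₂ (with p₋₁=1, p₋₂=0, q₋₁=0, q₋₂=1):
  k=0: a=19, p=19, q=1
  k=1: a=3, p=58, q=3
  k=2: a=2, p=135, q=7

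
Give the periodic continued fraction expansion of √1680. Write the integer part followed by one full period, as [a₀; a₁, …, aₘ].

[40; 1, 80]

a₀ = ⌊√1680⌋ = 40.
With m₀=0, d₀=1 and mₖ₊₁ = dₖaₖ − mₖ, dₖ₊₁ = (n − mₖ₊₁²)/dₖ, aₖ₊₁ = ⌊(a₀+mₖ₊₁)/dₖ₊₁⌋:
  k=1: m=40, d=80, a=1
  k=2: m=40, d=1, a=80
d=1 and a=2a₀=80 at k=2, so the next step gives (m, d) = (40, 80) again — its k=1 value — and the period has length 2.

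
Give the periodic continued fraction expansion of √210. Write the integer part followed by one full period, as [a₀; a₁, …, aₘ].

a₀ = ⌊√210⌋ = 14.
With m₀=0, d₀=1 and mₖ₊₁ = dₖaₖ − mₖ, dₖ₊₁ = (n − mₖ₊₁²)/dₖ, aₖ₊₁ = ⌊(a₀+mₖ₊₁)/dₖ₊₁⌋:
  k=1: m=14, d=14, a=2
  k=2: m=14, d=1, a=28
d=1 and a=2a₀=28 at k=2, so the next step gives (m, d) = (14, 14) again — its k=1 value — and the period has length 2.

[14; 2, 28]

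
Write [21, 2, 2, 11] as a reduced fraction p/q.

1220/57

Fold from the inside: start with 11/1.
  2 + 1/11 = 23/11
  2 + 11/23 = 57/23
  21 + 23/57 = 1220/57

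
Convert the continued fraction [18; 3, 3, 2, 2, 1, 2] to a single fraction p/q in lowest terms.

3917/214

Fold from the inside: start with 2/1.
  1 + 1/2 = 3/2
  2 + 2/3 = 8/3
  2 + 3/8 = 19/8
  3 + 8/19 = 65/19
  3 + 19/65 = 214/65
  18 + 65/214 = 3917/214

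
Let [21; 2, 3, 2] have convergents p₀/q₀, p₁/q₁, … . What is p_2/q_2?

150/7

Using pₖ = aₖpₖ₋₁ + pₖ₋₂, qₖ = aₖqₖ₋₁ + qₖ₋₂ (with p₋₁=1, p₋₂=0, q₋₁=0, q₋₂=1):
  k=0: a=21, p=21, q=1
  k=1: a=2, p=43, q=2
  k=2: a=3, p=150, q=7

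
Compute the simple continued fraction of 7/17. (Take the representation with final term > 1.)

[0; 2, 2, 3]

7 = 0·17 + 7
17 = 2·7 + 3
7 = 2·3 + 1
3 = 3·1 + 0  (stop)
So 7/17 = [0; 2, 2, 3].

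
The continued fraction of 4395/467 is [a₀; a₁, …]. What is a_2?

2

4395 = 9·467 + 192   →  a_0 = 9
467 = 2·192 + 83   →  a_1 = 2
192 = 2·83 + 26   →  a_2 = 2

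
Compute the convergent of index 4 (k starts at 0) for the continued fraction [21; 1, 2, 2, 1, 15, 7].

Using pₖ = aₖpₖ₋₁ + pₖ₋₂, qₖ = aₖqₖ₋₁ + qₖ₋₂ (with p₋₁=1, p₋₂=0, q₋₁=0, q₋₂=1):
  k=0: a=21, p=21, q=1
  k=1: a=1, p=22, q=1
  k=2: a=2, p=65, q=3
  k=3: a=2, p=152, q=7
  k=4: a=1, p=217, q=10

217/10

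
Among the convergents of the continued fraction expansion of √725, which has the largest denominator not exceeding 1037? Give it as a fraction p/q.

√725 = [26; 1, 12, 2, 12, 1, 52, …] (period length 6).
Convergents:
  p_0/q_0 = 26/1
  p_1/q_1 = 27/1
  p_2/q_2 = 350/13
  p_3/q_3 = 727/27
  p_4/q_4 = 9074/337
  p_5/q_5 = 9801/364
  p_6/q_6 = 518726/19265
q_5 = 364 ≤ 1037 < 19265 = q_6, so the answer is 9801/364.

9801/364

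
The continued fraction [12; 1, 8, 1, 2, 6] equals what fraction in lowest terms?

2373/184

Fold from the inside: start with 6/1.
  2 + 1/6 = 13/6
  1 + 6/13 = 19/13
  8 + 13/19 = 165/19
  1 + 19/165 = 184/165
  12 + 165/184 = 2373/184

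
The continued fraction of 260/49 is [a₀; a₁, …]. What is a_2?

3

260 = 5·49 + 15   →  a_0 = 5
49 = 3·15 + 4   →  a_1 = 3
15 = 3·4 + 3   →  a_2 = 3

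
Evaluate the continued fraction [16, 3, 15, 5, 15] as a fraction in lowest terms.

Using pₖ = aₖpₖ₋₁ + pₖ₋₂ and qₖ = aₖqₖ₋₁ + qₖ₋₂:
  k=0: a=16, p=16, q=1
  k=1: a=3, p=49, q=3
  k=2: a=15, p=751, q=46
  k=3: a=5, p=3804, q=233
  k=4: a=15, p=57811, q=3541

57811/3541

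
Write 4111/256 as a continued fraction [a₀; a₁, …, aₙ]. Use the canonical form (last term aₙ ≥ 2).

4111 = 16·256 + 15
256 = 17·15 + 1
15 = 15·1 + 0  (stop)
So 4111/256 = [16; 17, 15].

[16; 17, 15]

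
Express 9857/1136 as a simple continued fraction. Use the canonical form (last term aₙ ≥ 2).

[8; 1, 2, 10, 2, 17]

9857 = 8*1136 + 769
1136 = 1*769 + 367
769 = 2*367 + 35
367 = 10*35 + 17
35 = 2*17 + 1
17 = 17*1 + 0  (stop)
So 9857/1136 = [8; 1, 2, 10, 2, 17].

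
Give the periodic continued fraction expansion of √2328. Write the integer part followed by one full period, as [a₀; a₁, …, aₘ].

a₀ = ⌊√2328⌋ = 48.
With m₀=0, d₀=1 and mₖ₊₁ = dₖaₖ − mₖ, dₖ₊₁ = (n − mₖ₊₁²)/dₖ, aₖ₊₁ = ⌊(a₀+mₖ₊₁)/dₖ₊₁⌋:
  k=1: m=48, d=24, a=4
  k=2: m=48, d=1, a=96
d=1 and a=2a₀=96 at k=2, so the next step gives (m, d) = (48, 24) again — its k=1 value — and the period has length 2.

[48; 4, 96]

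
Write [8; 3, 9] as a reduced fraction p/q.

Using pₖ = aₖpₖ₋₁ + pₖ₋₂ and qₖ = aₖqₖ₋₁ + qₖ₋₂:
  k=0: a=8, p=8, q=1
  k=1: a=3, p=25, q=3
  k=2: a=9, p=233, q=28

233/28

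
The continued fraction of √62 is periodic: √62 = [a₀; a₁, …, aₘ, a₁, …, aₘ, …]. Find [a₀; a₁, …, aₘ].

a₀ = ⌊√62⌋ = 7.

[7; 1, 6, 1, 14]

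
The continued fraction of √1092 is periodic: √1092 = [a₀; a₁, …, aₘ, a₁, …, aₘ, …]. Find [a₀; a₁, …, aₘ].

[33; 22, 66]

a₀ = ⌊√1092⌋ = 33.
With m₀=0, d₀=1 and mₖ₊₁ = dₖaₖ − mₖ, dₖ₊₁ = (n − mₖ₊₁²)/dₖ, aₖ₊₁ = ⌊(a₀+mₖ₊₁)/dₖ₊₁⌋:
  k=1: m=33, d=3, a=22
  k=2: m=33, d=1, a=66
d=1 and a=2a₀=66 at k=2, so the next step gives (m, d) = (33, 3) again — its k=1 value — and the period has length 2.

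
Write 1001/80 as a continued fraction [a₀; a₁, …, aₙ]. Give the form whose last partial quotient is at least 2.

1001 = 12×80 + 41
80 = 1×41 + 39
41 = 1×39 + 2
39 = 19×2 + 1
2 = 2×1 + 0  (stop)
So 1001/80 = [12; 1, 1, 19, 2].

[12; 1, 1, 19, 2]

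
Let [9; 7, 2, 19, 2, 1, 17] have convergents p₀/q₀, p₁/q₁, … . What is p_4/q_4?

Using pₖ = aₖpₖ₋₁ + pₖ₋₂, qₖ = aₖqₖ₋₁ + qₖ₋₂ (with p₋₁=1, p₋₂=0, q₋₁=0, q₋₂=1):
  k=0: a=9, p=9, q=1
  k=1: a=7, p=64, q=7
  k=2: a=2, p=137, q=15
  k=3: a=19, p=2667, q=292
  k=4: a=2, p=5471, q=599

5471/599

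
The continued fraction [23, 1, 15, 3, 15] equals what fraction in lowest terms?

17978/751

Fold from the inside: start with 15/1.
  3 + 1/15 = 46/15
  15 + 15/46 = 705/46
  1 + 46/705 = 751/705
  23 + 705/751 = 17978/751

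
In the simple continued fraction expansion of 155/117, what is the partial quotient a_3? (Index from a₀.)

1

155 = 1·117 + 38   →  a_0 = 1
117 = 3·38 + 3   →  a_1 = 3
38 = 12·3 + 2   →  a_2 = 12
3 = 1·2 + 1   →  a_3 = 1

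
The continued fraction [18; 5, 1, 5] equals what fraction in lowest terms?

636/35

Using pₖ = aₖpₖ₋₁ + pₖ₋₂ and qₖ = aₖqₖ₋₁ + qₖ₋₂:
  k=0: a=18, p=18, q=1
  k=1: a=5, p=91, q=5
  k=2: a=1, p=109, q=6
  k=3: a=5, p=636, q=35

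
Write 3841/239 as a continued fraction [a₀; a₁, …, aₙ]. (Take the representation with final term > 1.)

[16; 14, 17]

3841 = 16×239 + 17
239 = 14×17 + 1
17 = 17×1 + 0  (stop)
So 3841/239 = [16; 14, 17].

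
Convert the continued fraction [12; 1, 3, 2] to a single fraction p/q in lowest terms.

Fold from the inside: start with 2/1.
  3 + 1/2 = 7/2
  1 + 2/7 = 9/7
  12 + 7/9 = 115/9

115/9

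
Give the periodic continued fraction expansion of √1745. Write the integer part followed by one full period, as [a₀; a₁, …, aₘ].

[41; 1, 3, 2, 2, 3, 1, 82]

a₀ = ⌊√1745⌋ = 41.
With m₀=0, d₀=1 and mₖ₊₁ = dₖaₖ − mₖ, dₖ₊₁ = (n − mₖ₊₁²)/dₖ, aₖ₊₁ = ⌊(a₀+mₖ₊₁)/dₖ₊₁⌋:
  k=1: m=41, d=64, a=1
  k=2: m=23, d=19, a=3
  k=3: m=34, d=31, a=2
  k=4: m=28, d=31, a=2
  k=5: m=34, d=19, a=3
  k=6: m=23, d=64, a=1
  k=7: m=41, d=1, a=82
d=1 and a=2a₀=82 at k=7, so the next step gives (m, d) = (41, 64) again — its k=1 value — and the period has length 7.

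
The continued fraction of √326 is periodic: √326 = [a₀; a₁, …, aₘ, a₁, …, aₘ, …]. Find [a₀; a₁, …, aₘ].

a₀ = ⌊√326⌋ = 18.
With m₀=0, d₀=1 and mₖ₊₁ = dₖaₖ − mₖ, dₖ₊₁ = (n − mₖ₊₁²)/dₖ, aₖ₊₁ = ⌊(a₀+mₖ₊₁)/dₖ₊₁⌋:
  k=1: m=18, d=2, a=18
  k=2: m=18, d=1, a=36
d=1 and a=2a₀=36 at k=2, so the next step gives (m, d) = (18, 2) again — its k=1 value — and the period has length 2.

[18; 18, 36]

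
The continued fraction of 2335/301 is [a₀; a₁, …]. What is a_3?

8

2335 = 7·301 + 228   →  a_0 = 7
301 = 1·228 + 73   →  a_1 = 1
228 = 3·73 + 9   →  a_2 = 3
73 = 8·9 + 1   →  a_3 = 8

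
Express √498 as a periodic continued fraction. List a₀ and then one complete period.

[22; 3, 6, 22, 6, 3, 44]

a₀ = ⌊√498⌋ = 22.
With m₀=0, d₀=1 and mₖ₊₁ = dₖaₖ − mₖ, dₖ₊₁ = (n − mₖ₊₁²)/dₖ, aₖ₊₁ = ⌊(a₀+mₖ₊₁)/dₖ₊₁⌋:
  k=1: m=22, d=14, a=3
  k=2: m=20, d=7, a=6
  k=3: m=22, d=2, a=22
  k=4: m=22, d=7, a=6
  k=5: m=20, d=14, a=3
  k=6: m=22, d=1, a=44
d=1 and a=2a₀=44 at k=6, so the next step gives (m, d) = (22, 14) again — its k=1 value — and the period has length 6.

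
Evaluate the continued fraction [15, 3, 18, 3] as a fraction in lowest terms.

Using pₖ = aₖpₖ₋₁ + pₖ₋₂ and qₖ = aₖqₖ₋₁ + qₖ₋₂:
  k=0: a=15, p=15, q=1
  k=1: a=3, p=46, q=3
  k=2: a=18, p=843, q=55
  k=3: a=3, p=2575, q=168

2575/168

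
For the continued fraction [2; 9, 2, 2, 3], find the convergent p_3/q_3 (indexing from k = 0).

Using pₖ = aₖpₖ₋₁ + pₖ₋₂, qₖ = aₖqₖ₋₁ + qₖ₋₂ (with p₋₁=1, p₋₂=0, q₋₁=0, q₋₂=1):
  k=0: a=2, p=2, q=1
  k=1: a=9, p=19, q=9
  k=2: a=2, p=40, q=19
  k=3: a=2, p=99, q=47

99/47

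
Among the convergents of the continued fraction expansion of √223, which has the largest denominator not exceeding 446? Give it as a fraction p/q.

√223 = [14; 1, 13, 1, 28, …] (period length 4).
Convergents:
  p_0/q_0 = 14/1
  p_1/q_1 = 15/1
  p_2/q_2 = 209/14
  p_3/q_3 = 224/15
  p_4/q_4 = 6481/434
  p_5/q_5 = 6705/449
q_4 = 434 ≤ 446 < 449 = q_5, so the answer is 6481/434.

6481/434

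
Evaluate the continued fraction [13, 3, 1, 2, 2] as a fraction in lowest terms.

Fold from the inside: start with 2/1.
  2 + 1/2 = 5/2
  1 + 2/5 = 7/5
  3 + 5/7 = 26/7
  13 + 7/26 = 345/26

345/26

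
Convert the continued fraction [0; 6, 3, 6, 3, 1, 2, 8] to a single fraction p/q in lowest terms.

1823/11515

Fold from the inside: start with 8/1.
  2 + 1/8 = 17/8
  1 + 8/17 = 25/17
  3 + 17/25 = 92/25
  6 + 25/92 = 577/92
  3 + 92/577 = 1823/577
  6 + 577/1823 = 11515/1823
  0 + 1823/11515 = 1823/11515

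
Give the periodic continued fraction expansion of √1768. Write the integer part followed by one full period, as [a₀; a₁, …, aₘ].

a₀ = ⌊√1768⌋ = 42.
With m₀=0, d₀=1 and mₖ₊₁ = dₖaₖ − mₖ, dₖ₊₁ = (n − mₖ₊₁²)/dₖ, aₖ₊₁ = ⌊(a₀+mₖ₊₁)/dₖ₊₁⌋:
  k=1: m=42, d=4, a=21
  k=2: m=42, d=1, a=84
d=1 and a=2a₀=84 at k=2, so the next step gives (m, d) = (42, 4) again — its k=1 value — and the period has length 2.

[42; 21, 84]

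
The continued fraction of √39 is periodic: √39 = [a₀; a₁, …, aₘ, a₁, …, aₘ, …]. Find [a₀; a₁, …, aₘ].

a₀ = ⌊√39⌋ = 6.
With m₀=0, d₀=1 and mₖ₊₁ = dₖaₖ − mₖ, dₖ₊₁ = (n − mₖ₊₁²)/dₖ, aₖ₊₁ = ⌊(a₀+mₖ₊₁)/dₖ₊₁⌋:
  k=1: m=6, d=3, a=4
  k=2: m=6, d=1, a=12
d=1 and a=2a₀=12 at k=2, so the next step gives (m, d) = (6, 3) again — its k=1 value — and the period has length 2.

[6; 4, 12]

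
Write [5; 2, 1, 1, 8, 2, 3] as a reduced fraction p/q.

Fold from the inside: start with 3/1.
  2 + 1/3 = 7/3
  8 + 3/7 = 59/7
  1 + 7/59 = 66/59
  1 + 59/66 = 125/66
  2 + 66/125 = 316/125
  5 + 125/316 = 1705/316

1705/316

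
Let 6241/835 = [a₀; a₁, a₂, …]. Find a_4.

6241 = 7·835 + 396   →  a_0 = 7
835 = 2·396 + 43   →  a_1 = 2
396 = 9·43 + 9   →  a_2 = 9
43 = 4·9 + 7   →  a_3 = 4
9 = 1·7 + 2   →  a_4 = 1

1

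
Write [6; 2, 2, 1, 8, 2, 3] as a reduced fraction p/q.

Using pₖ = aₖpₖ₋₁ + pₖ₋₂ and qₖ = aₖqₖ₋₁ + qₖ₋₂:
  k=0: a=6, p=6, q=1
  k=1: a=2, p=13, q=2
  k=2: a=2, p=32, q=5
  k=3: a=1, p=45, q=7
  k=4: a=8, p=392, q=61
  k=5: a=2, p=829, q=129
  k=6: a=3, p=2879, q=448

2879/448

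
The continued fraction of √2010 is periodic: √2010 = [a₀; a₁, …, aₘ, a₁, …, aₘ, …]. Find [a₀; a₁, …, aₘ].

[44; 1, 4, 1, 88]

a₀ = ⌊√2010⌋ = 44.
With m₀=0, d₀=1 and mₖ₊₁ = dₖaₖ − mₖ, dₖ₊₁ = (n − mₖ₊₁²)/dₖ, aₖ₊₁ = ⌊(a₀+mₖ₊₁)/dₖ₊₁⌋:
  k=1: m=44, d=74, a=1
  k=2: m=30, d=15, a=4
  k=3: m=30, d=74, a=1
  k=4: m=44, d=1, a=88
d=1 and a=2a₀=88 at k=4, so the next step gives (m, d) = (44, 74) again — its k=1 value — and the period has length 4.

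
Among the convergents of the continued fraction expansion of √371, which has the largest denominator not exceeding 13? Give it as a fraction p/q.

√371 = [19; 3, 1, 4, 1, 3, 38, …] (period length 6).
Convergents:
  p_0/q_0 = 19/1
  p_1/q_1 = 58/3
  p_2/q_2 = 77/4
  p_3/q_3 = 366/19
q_2 = 4 ≤ 13 < 19 = q_3, so the answer is 77/4.

77/4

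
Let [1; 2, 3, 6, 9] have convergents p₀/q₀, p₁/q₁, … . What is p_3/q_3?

Using pₖ = aₖpₖ₋₁ + pₖ₋₂, qₖ = aₖqₖ₋₁ + qₖ₋₂ (with p₋₁=1, p₋₂=0, q₋₁=0, q₋₂=1):
  k=0: a=1, p=1, q=1
  k=1: a=2, p=3, q=2
  k=2: a=3, p=10, q=7
  k=3: a=6, p=63, q=44

63/44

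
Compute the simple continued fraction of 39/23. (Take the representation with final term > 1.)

39 = 1*23 + 16
23 = 1*16 + 7
16 = 2*7 + 2
7 = 3*2 + 1
2 = 2*1 + 0  (stop)
So 39/23 = [1; 1, 2, 3, 2].

[1; 1, 2, 3, 2]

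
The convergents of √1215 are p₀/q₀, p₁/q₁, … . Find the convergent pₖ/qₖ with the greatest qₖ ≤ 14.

244/7

√1215 = [34; 1, 5, 1, 68, …] (period length 4).
Convergents:
  p_0/q_0 = 34/1
  p_1/q_1 = 35/1
  p_2/q_2 = 209/6
  p_3/q_3 = 244/7
  p_4/q_4 = 16801/482
q_3 = 7 ≤ 14 < 482 = q_4, so the answer is 244/7.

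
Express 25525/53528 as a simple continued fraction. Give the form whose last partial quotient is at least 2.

25525 = 0·53528 + 25525
53528 = 2·25525 + 2478
25525 = 10·2478 + 745
2478 = 3·745 + 243
745 = 3·243 + 16
243 = 15·16 + 3
16 = 5·3 + 1
3 = 3·1 + 0  (stop)
So 25525/53528 = [0; 2, 10, 3, 3, 15, 5, 3].

[0; 2, 10, 3, 3, 15, 5, 3]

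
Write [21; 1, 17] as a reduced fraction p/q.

395/18

Fold from the inside: start with 17/1.
  1 + 1/17 = 18/17
  21 + 17/18 = 395/18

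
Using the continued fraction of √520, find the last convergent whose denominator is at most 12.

114/5

√520 = [22; 1, 4, 11, 4, 1, 44, …] (period length 6).
Convergents:
  p_0/q_0 = 22/1
  p_1/q_1 = 23/1
  p_2/q_2 = 114/5
  p_3/q_3 = 1277/56
q_2 = 5 ≤ 12 < 56 = q_3, so the answer is 114/5.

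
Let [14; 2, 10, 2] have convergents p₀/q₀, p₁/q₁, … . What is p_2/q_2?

Using pₖ = aₖpₖ₋₁ + pₖ₋₂, qₖ = aₖqₖ₋₁ + qₖ₋₂ (with p₋₁=1, p₋₂=0, q₋₁=0, q₋₂=1):
  k=0: a=14, p=14, q=1
  k=1: a=2, p=29, q=2
  k=2: a=10, p=304, q=21

304/21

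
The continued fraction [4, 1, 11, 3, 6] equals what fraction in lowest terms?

Using pₖ = aₖpₖ₋₁ + pₖ₋₂ and qₖ = aₖqₖ₋₁ + qₖ₋₂:
  k=0: a=4, p=4, q=1
  k=1: a=1, p=5, q=1
  k=2: a=11, p=59, q=12
  k=3: a=3, p=182, q=37
  k=4: a=6, p=1151, q=234

1151/234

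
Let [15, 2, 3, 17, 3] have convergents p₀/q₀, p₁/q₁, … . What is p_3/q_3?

1867/121

Using pₖ = aₖpₖ₋₁ + pₖ₋₂, qₖ = aₖqₖ₋₁ + qₖ₋₂ (with p₋₁=1, p₋₂=0, q₋₁=0, q₋₂=1):
  k=0: a=15, p=15, q=1
  k=1: a=2, p=31, q=2
  k=2: a=3, p=108, q=7
  k=3: a=17, p=1867, q=121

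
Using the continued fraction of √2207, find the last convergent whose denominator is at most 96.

2208/47

√2207 = [46; 1, 45, 1, 92, …] (period length 4).
Convergents:
  p_0/q_0 = 46/1
  p_1/q_1 = 47/1
  p_2/q_2 = 2161/46
  p_3/q_3 = 2208/47
  p_4/q_4 = 205297/4370
q_3 = 47 ≤ 96 < 4370 = q_4, so the answer is 2208/47.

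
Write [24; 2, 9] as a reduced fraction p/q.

Fold from the inside: start with 9/1.
  2 + 1/9 = 19/9
  24 + 9/19 = 465/19

465/19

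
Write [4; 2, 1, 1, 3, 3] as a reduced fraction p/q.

Fold from the inside: start with 3/1.
  3 + 1/3 = 10/3
  1 + 3/10 = 13/10
  1 + 10/13 = 23/13
  2 + 13/23 = 59/23
  4 + 23/59 = 259/59

259/59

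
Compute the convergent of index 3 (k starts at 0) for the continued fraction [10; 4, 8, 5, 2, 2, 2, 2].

Using pₖ = aₖpₖ₋₁ + pₖ₋₂, qₖ = aₖqₖ₋₁ + qₖ₋₂ (with p₋₁=1, p₋₂=0, q₋₁=0, q₋₂=1):
  k=0: a=10, p=10, q=1
  k=1: a=4, p=41, q=4
  k=2: a=8, p=338, q=33
  k=3: a=5, p=1731, q=169

1731/169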